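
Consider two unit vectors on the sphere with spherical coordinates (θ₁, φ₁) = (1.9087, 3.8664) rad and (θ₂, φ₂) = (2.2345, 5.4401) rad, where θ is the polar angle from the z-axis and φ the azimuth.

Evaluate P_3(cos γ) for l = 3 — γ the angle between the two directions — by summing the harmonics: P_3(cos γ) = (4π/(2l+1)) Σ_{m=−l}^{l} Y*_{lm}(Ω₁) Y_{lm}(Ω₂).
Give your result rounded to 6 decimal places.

-0.282472

Expand P_3 via completeness: Σ_{m} conj(Y_{3,m}) at Ω₁ times Y_{3,m} at Ω₂ —
  m=-3: (+0.198881-0.288454i) × (-0.166876+0.117214i) = +0.000622+0.071448i  (running Σ = +0.000622+0.071448i)
  m=-2: (-0.036455-0.299353i) × (+0.044971-0.388057i) = -0.117805+0.000684i  (running Σ = -0.117183+0.072132i)
  m=-1: (+0.102832+0.091069i) × (+0.151979+0.170609i) = +0.000091+0.031385i  (running Σ = -0.117092+0.103517i)
  m=0: (+0.303156-0.000000i) × (+0.253451+0.000000i) = +0.076835+0.000000i  (running Σ = -0.040257+0.103517i)
  m=1: (-0.102832+0.091069i) × (-0.151979+0.170609i) = +0.000091-0.031385i  (running Σ = -0.040166+0.072132i)
  m=2: (-0.036455+0.299353i) × (+0.044971+0.388057i) = -0.117805-0.000684i  (running Σ = -0.157971+0.071448i)
  m=3: (-0.198881-0.288454i) × (+0.166876+0.117214i) = +0.000622-0.071448i  (running Σ = -0.157349+0.000000i)
Σ over m = -0.157349+0.000000i; ×(4π/7) → -0.282472+0.000000i. Real part: -0.282472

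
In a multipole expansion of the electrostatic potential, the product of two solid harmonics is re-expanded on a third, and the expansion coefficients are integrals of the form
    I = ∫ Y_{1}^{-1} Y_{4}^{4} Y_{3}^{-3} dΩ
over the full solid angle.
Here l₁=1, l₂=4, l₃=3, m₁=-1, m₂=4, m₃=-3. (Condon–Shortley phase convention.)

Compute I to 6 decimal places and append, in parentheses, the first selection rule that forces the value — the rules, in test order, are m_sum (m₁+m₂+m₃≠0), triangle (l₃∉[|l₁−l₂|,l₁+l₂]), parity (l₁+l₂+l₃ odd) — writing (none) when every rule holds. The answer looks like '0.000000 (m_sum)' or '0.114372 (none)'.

0.325735 (none)

Rules hold: Σm=0, L=8 even, 3≤3≤5.
N = 3·9·7 = 189
Δ = 2!·0!·6!/9! = 1/252
Racah Σ t=1..1: t=1:−1/36 = -1/36
⇒ 3j(1 4 3; 0 0 0)² = 4/63, sgn +1
Racah Σ t=2..2: t=2:+1/1440 = 1/1440
⇒ 3j(1 4 3; -1 4 -3)² = 1/9, sgn +1
4πI² = N·(3j₀)²·(3jₘ)² = 4/3
I = +1·√(1.33333/4π) = 0.32573501
No selection rule forces the value: the integral is nonzero (none).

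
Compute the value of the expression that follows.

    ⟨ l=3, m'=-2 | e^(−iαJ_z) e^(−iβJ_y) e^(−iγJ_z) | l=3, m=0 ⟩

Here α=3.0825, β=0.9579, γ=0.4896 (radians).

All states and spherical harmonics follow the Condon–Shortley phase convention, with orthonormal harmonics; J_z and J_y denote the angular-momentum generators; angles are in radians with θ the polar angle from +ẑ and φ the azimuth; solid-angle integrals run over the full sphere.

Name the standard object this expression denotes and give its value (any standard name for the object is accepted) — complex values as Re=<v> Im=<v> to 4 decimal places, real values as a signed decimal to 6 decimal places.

This is a Wigner D-matrix element — the rotation-matrix element ⟨l m'| R(α,β,γ) |l m⟩ in the angular-momentum basis.
First d^3_{-2,0}(β=0.9579), then the phase factors e^{-i(-2)α} and e^{-i(0)γ}:
c=cos(0.957900/2)=0.887479, s=sin(0.957900/2)=0.460848; N=√[1·120·6·6]=65.726707
k: max(0,(0)−(-2))=2 … min(3+(0),3−(-2))=3
  k=2: (−1)^0·65.7267/(12)·0.8875^4·0.4608^2 = +0.721619
  k=3: (−1)^1·65.7267/(12)·0.8875^2·0.4608^4 = -0.194584
d^3_{-2,0}(0.9579) = +0.721619 -0.194584 = +0.527036
D = (+0.993024-0.117910i)·(+0.527036)·(+1.000000+0.000000i) = +0.523359-0.062143i

Wigner D-matrix element, Re=0.5234 Im=-0.0621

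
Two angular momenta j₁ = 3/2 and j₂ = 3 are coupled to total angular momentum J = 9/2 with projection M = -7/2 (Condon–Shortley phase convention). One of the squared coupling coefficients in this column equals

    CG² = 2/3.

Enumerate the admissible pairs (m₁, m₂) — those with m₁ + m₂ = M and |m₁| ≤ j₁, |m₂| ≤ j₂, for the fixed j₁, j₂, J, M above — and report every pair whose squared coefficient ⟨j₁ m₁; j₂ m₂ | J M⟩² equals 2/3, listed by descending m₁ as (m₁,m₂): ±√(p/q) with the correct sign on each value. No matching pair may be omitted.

(-3/2,-2): +√(2/3)

Admissible pairs with m₁+m₂ = M = -7/2: (-3/2,-2), (-1/2,-3)
  (m₁,m₂)=(-1/2,-3): CG² = 1/3, CG = +√(1/3)
  (m₁,m₂)=(-3/2,-2): CG² = 2/3, CG = +√(2/3)   ← matches the target
Pairs with CG² = 2/3: (-3/2,-2): +√(2/3)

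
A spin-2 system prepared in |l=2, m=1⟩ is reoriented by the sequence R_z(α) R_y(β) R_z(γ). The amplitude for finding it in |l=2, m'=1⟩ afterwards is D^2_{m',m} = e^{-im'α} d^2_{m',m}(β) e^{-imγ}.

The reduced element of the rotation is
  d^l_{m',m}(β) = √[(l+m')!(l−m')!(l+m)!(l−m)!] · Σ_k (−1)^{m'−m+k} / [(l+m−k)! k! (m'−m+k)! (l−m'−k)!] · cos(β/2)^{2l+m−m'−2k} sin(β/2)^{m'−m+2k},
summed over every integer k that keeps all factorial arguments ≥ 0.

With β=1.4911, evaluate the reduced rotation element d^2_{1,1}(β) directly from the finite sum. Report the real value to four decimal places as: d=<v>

d^2_{1,1}(β=1.4911) via the finite sum:
c=cos(1.491100/2)=0.734715, s=sin(1.491100/2)=0.678376; N=√[6·1·6·1]=6.000000
Admissible k: 0..1 (factorial args all ≥0)
  k=0: (−1)^0·6.0000/(6)·0.7347^4·0.6784^0 = +0.291391
  k=1: (−1)^1·6.0000/(2)·0.7347^2·0.6784^2 = -0.745246
d^2_{1,1}(1.4911) = +0.291391 -0.745246 = -0.453856

d=-0.4539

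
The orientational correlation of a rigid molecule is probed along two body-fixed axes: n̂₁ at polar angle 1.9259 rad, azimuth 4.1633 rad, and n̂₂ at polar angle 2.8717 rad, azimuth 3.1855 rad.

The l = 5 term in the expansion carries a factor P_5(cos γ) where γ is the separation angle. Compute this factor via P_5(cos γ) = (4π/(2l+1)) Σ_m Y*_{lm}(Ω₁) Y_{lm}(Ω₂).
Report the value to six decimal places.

Addition theorem: P_5(cos γ) = (4π/11) Σ_m Y*_{lm}(Ω₁) Y_{lm}(Ω₂), m = −5…5:
  term(m=-5) = 0.00004 - 0.00021j   from Y*(Ω₁)=-0.12978 + 0.31027j, Y(Ω₂)=-0.00061 + 0.00014j
  term(m=-4) = -0.00202 - 0.00196j   from Y*(Ω₁)=0.23093 + 0.31970j, Y(Ω₂)=-0.00704 + 0.00125j
  term(m=-3) = -0.00118 + 0.00025j   from Y*(Ω₁)=0.02501 - 0.00192j, Y(Ω₂)=-0.04784 + 0.00634j
  term(m=-2) = 0.02571 - 0.06349j   from Y*(Ω₁)=-0.15029 + 0.29396j, Y(Ω₂)=-0.20668 + 0.01820j
  term(m=-1) = -0.03379 - 0.05014j   from Y*(Ω₁)=0.06042 + 0.09876j, Y(Ω₂)=-0.52174 + 0.02292j
  term(m=+0) = 0.14827 + 0.00000j   from Y*(Ω₁)=-0.30328 + 0.00000j, Y(Ω₂)=-0.48889 + 0.00000j
  term(m=+1) = -0.03379 + 0.05014j   from Y*(Ω₁)=-0.06042 + 0.09876j, Y(Ω₂)=0.52174 + 0.02292j
  term(m=+2) = 0.02571 + 0.06349j   from Y*(Ω₁)=-0.15029 - 0.29396j, Y(Ω₂)=-0.20668 - 0.01820j
  term(m=+3) = -0.00118 - 0.00025j   from Y*(Ω₁)=-0.02501 - 0.00192j, Y(Ω₂)=0.04784 + 0.00634j
  term(m=+4) = -0.00202 + 0.00196j   from Y*(Ω₁)=0.23093 - 0.31970j, Y(Ω₂)=-0.00704 - 0.00125j
  term(m=+5) = 0.00004 + 0.00021j   from Y*(Ω₁)=0.12978 + 0.31027j, Y(Ω₂)=0.00061 + 0.00014j
Accumulated sum 0.12577 + 0.00000j; after 4π/(2l+1) scaling, 0.14368 + 0.00000j ⇒ P_5 = 0.143683

0.143683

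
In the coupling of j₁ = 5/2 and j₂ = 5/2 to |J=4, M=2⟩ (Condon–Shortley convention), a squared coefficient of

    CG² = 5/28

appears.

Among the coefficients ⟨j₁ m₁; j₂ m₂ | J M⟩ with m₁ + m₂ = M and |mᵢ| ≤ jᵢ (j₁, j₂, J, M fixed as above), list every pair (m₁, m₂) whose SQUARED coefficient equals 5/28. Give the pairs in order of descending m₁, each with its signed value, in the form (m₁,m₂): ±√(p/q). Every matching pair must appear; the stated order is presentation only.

Admissible pairs with m₁+m₂ = M = 2: (-1/2,5/2), (1/2,3/2), (3/2,1/2), (5/2,-1/2)
  (m₁,m₂)=(5/2,-1/2): CG² = 9/28, CG = +√(9/28)
  (m₁,m₂)=(3/2,1/2): CG² = 5/28, CG = +√(5/28)   ← matches the target
  (m₁,m₂)=(1/2,3/2): CG² = 5/28, CG = −√(5/28)   ← matches the target
  (m₁,m₂)=(-1/2,5/2): CG² = 9/28, CG = −√(9/28)
Pairs with CG² = 5/28: (3/2,1/2): +√(5/28); (1/2,3/2): −√(5/28)

(3/2,1/2): +√(5/28); (1/2,3/2): −√(5/28)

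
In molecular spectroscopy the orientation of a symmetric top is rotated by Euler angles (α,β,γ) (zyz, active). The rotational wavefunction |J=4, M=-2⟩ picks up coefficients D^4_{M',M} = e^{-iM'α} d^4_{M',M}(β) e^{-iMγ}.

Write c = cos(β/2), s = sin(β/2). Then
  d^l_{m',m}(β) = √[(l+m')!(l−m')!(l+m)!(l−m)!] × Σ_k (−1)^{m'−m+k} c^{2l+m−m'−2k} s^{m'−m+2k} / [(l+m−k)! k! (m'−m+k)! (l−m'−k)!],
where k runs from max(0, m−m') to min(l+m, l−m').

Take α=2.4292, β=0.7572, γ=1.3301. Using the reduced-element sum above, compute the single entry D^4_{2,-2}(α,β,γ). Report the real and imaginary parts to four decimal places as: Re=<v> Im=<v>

First d^4_{2,-2}(β=0.7572), then the phase factors e^{-i(2)α} and e^{-i(-2)γ}:
With c≡cos(β/2)=0.929183 and s≡sin(β/2)=0.369620, N=[720·2·2·720]^{1/2}=1440.000000
k∈{0,1,2} keeps every argument non-negative
  k=0: (−1)^4·1440.0000/(96)·0.9292^4·0.3696^4 = +0.208698
  k=1: (−1)^5·1440.0000/(120)·0.9292^2·0.3696^6 = -0.026419
  k=2: (−1)^6·1440.0000/(1440)·0.9292^0·0.3696^8 = +0.000348
d^4_{2,-2}(0.7572) = +0.208698 -0.026419 +0.000348 = +0.182627
Phases: e^{-i·(2)·2.4292}=+0.145493+0.989359i, e^{-i·(-2)·1.3301}=-0.886351+0.463014i ⇒ D=-0.107210-0.147847i

Re=-0.1072 Im=-0.1478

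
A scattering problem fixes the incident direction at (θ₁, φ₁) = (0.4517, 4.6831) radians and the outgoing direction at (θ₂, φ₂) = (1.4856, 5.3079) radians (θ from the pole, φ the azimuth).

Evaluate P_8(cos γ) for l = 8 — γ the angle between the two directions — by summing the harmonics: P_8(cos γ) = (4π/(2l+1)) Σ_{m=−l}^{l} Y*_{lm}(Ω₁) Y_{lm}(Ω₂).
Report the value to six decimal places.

-0.231252

Summing Y*_{l m}(θ₁,φ₁)·Y_{l m}(θ₂,φ₂) over m ∈ [−8, 8]; prefactor 4π/(2·8+1) = 0.739198:
  [-8]  conj(Y_{8,-8})(Ω₁) = +0.000661-0.000158i ; Y_{8,-8}(Ω₂) = +0.025872+0.499993i ; Δ = +0.000096+0.000326i
  [-7]  conj(Y_{8,-7})(Ω₁) = +0.001140+0.005483i ; Y_{8,-7}(Ω₂) = +0.146360+0.088492i ; Δ = -0.000318+0.000903i
  [-6]  conj(Y_{8,-6})(Ω₁) = -0.028561+0.005071i ; Y_{8,-6}(Ω₂) = -0.298208+0.137297i ; Δ = +0.007821-0.005434i
  [-5]  conj(Y_{8,-5})(Ω₁) = -0.015465-0.104844i ; Y_{8,-5}(Ω₂) = -0.032083+0.193827i ; Δ = +0.020818+0.000366i
  [-4]  conj(Y_{8,-4})(Ω₁) = +0.274958-0.032361i ; Y_{8,-4}(Ω₂) = -0.197079-0.187145i ; Δ = -0.060245-0.045079i
  [-3]  conj(Y_{8,-3})(Ω₁) = +0.043062+0.488818i ; Y_{8,-3}(Ω₂) = -0.202074+0.044284i ; Δ = -0.030349-0.096871i
  [-2]  conj(Y_{8,-2})(Ω₁) = -0.482209+0.028279i ; Y_{8,-2}(Ω₂) = +0.091225-0.228548i ; Δ = -0.037526+0.112788i
  [-1]  conj(Y_{8,-1})(Ω₁) = +0.000014+0.000478i ; Y_{8,-1}(Ω₂) = -0.118312-0.174613i ; Δ = +0.000082-0.000059i
  [+0]  conj(Y_{8,0})(Ω₁) = -0.476513-0.000000i ; Y_{8,0}(Ω₂) = +0.238394+0.000000i ; Δ = -0.113598-0.000000i
  [+1]  conj(Y_{8,1})(Ω₁) = -0.000014+0.000478i ; Y_{8,1}(Ω₂) = +0.118312-0.174613i ; Δ = +0.000082+0.000059i
  [+2]  conj(Y_{8,2})(Ω₁) = -0.482209-0.028279i ; Y_{8,2}(Ω₂) = +0.091225+0.228548i ; Δ = -0.037526-0.112788i
  [+3]  conj(Y_{8,3})(Ω₁) = -0.043062+0.488818i ; Y_{8,3}(Ω₂) = +0.202074+0.044284i ; Δ = -0.030349+0.096871i
  [+4]  conj(Y_{8,4})(Ω₁) = +0.274958+0.032361i ; Y_{8,4}(Ω₂) = -0.197079+0.187145i ; Δ = -0.060245+0.045079i
  [+5]  conj(Y_{8,5})(Ω₁) = +0.015465-0.104844i ; Y_{8,5}(Ω₂) = +0.032083+0.193827i ; Δ = +0.020818-0.000366i
  [+6]  conj(Y_{8,6})(Ω₁) = -0.028561-0.005071i ; Y_{8,6}(Ω₂) = -0.298208-0.137297i ; Δ = +0.007821+0.005434i
  [+7]  conj(Y_{8,7})(Ω₁) = -0.001140+0.005483i ; Y_{8,7}(Ω₂) = -0.146360+0.088492i ; Δ = -0.000318-0.000903i
  [+8]  conj(Y_{8,8})(Ω₁) = +0.000661+0.000158i ; Y_{8,8}(Ω₂) = +0.025872-0.499993i ; Δ = +0.000096-0.000326i
Total Σ_m = -0.312841-0.000000i. Multiply by 0.739198: -0.231252-0.000000i. P_8(cos γ) = -0.231252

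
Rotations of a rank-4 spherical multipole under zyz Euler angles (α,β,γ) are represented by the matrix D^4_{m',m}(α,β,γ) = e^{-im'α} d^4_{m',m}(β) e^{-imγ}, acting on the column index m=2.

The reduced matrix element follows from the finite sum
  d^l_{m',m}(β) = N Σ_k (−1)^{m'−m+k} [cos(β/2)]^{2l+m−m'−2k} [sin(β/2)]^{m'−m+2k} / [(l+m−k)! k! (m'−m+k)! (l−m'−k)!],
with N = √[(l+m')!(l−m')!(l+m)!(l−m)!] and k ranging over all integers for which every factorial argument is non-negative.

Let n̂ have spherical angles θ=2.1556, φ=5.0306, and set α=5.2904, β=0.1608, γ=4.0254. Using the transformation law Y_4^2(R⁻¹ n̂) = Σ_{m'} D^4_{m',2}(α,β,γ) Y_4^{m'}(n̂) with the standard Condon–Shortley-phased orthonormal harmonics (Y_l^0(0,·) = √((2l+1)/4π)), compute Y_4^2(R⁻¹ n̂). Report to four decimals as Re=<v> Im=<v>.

Need the full column D^4_{m',2} for m'=−4..4 at α=5.2904, β=0.1608, γ=4.0254.
cos(β/2)=0.996770, sin(β/2)=0.080313
d^4_{-4,2}: single k=6 term ⇒ +0.000001;  D = +0.000001+0.000001i
d^4_{-3,2}: k∈[5..6] ⇒ +0.000037 -0.000000 = +0.000037;  D = +0.000001+0.000037i
d^4_{-2,2}: k∈[4..6] ⇒ +0.000616 -0.000003 +0.000000 = +0.000613;  D = -0.000502+0.000352i
d^4_{-1,2}: k∈[3..5] ⇒ +0.007209 -0.000070 +0.000000 = +0.007139;  D = -0.006626-0.002656i
d^4_{0,2}: k∈[2..4] ⇒ +0.060016 -0.001039 +0.000003 = +0.058979;  D = -0.011533-0.057841i
d^4_{1,2}: k∈[1..3] ⇒ +0.333110 -0.010813 +0.000047 = +0.322344;  D = +0.230328-0.225510i
d^4_{2,2}: k∈[0..2] ⇒ +0.974448 -0.075915 +0.000616 = +0.899149;  D = +0.877876+0.194427i
d^4_{3,2}: k∈[0..1] ⇒ -0.293776 +0.005722 = -0.288054;  D = -0.101489-0.269583i
d^4_{4,2}: single k=0 term ⇒ +0.033475;  D = -0.019796+0.026995i
Y_4^{m'}(θ=2.1556,φ=5.0306) and Σ D·Y over m':
  (+0.0000+0.0000i)·(+0.0628-0.2045i)  (+0.0000+0.0000i)·(+0.3269+0.2315i)  (-0.0005+0.0004i)·(-0.2120+0.1566i)  (-0.0066-0.0027i)·(+0.0591+0.1793i)  (-0.0115-0.0578i)·(-0.3059+0.0000i)  (+0.2303-0.2255i)·(-0.0591+0.1793i)  (+0.8779+0.1944i)·(-0.2120-0.1566i)  (-0.1015-0.2696i)·(-0.3269+0.2315i)  (-0.0198+0.0270i)·(+0.0628+0.2045i)
Y_4^2(R⁻¹ n̂) = -0.036318-0.045621i

Re=-0.0363 Im=-0.0456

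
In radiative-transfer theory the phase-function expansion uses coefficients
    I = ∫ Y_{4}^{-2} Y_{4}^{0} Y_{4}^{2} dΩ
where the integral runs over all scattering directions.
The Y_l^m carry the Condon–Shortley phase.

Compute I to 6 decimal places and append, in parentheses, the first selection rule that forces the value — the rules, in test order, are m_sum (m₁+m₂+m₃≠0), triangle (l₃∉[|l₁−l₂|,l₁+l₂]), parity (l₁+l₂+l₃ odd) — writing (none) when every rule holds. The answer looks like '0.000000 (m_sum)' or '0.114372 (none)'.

-0.083698 (none)

Rules hold: Σm=0, L=12 even, 0≤4≤8.
N = 9·9·9 = 729
Δ = 4!·4!·4!/13! = 1/450450
Racah Σ t=0..4: t=0:+1/13824 t=1:−1/216 t=2:+1/64 t=3:−1/216 t=4:+1/13824 = 5/768
⇒ 3j(4 4 4; 0 0 0)² = 18/1001, sgn +1
Racah Σ t=2..4: t=2:+1/384 t=3:−1/216 t=4:+1/2304 = -11/6912
⇒ 3j(4 4 4; -2 0 2)² = 11/1638, sgn -1
4πI² = N·(3j₀)²·(3jₘ)² = 729/8281
I = -1·√(0.0880328/4π) = -0.08369845
No selection rule forces the value: the integral is nonzero (none).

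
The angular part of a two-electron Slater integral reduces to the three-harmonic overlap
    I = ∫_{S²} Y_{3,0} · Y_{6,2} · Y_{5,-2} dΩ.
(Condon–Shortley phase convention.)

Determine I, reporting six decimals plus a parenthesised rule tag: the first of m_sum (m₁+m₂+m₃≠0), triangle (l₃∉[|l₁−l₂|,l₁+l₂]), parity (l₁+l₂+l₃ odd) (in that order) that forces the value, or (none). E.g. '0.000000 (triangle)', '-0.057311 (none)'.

m-sum 0 ✓  L=14 even ✓  3≤5≤9 ✓
Π(2lᵢ+1) = 7×13×11 = 1001
triangle coeff Δ(3,6,5) = 1/675675
Σ_t [1,3]: t=1:−1/8640 t=2:+1/2304 t=3:−1/8640 = 7/34560
(3j)²=7/429 [(3 6 5; 0 0 0)], sign=-1
Σ_t [1,3]: t=1:−1/60480 t=2:+1/5760 t=3:−1/8640 = 1/24192
(3j)²=8/3003 [(3 6 5; 0 2 -2)], sign=-1
⇒ 4πI² = 56/1287
I = (+1)√(56/1287/(4π)) = 0.05884368
No selection rule forces the value: the integral is nonzero (none).

0.058844 (none)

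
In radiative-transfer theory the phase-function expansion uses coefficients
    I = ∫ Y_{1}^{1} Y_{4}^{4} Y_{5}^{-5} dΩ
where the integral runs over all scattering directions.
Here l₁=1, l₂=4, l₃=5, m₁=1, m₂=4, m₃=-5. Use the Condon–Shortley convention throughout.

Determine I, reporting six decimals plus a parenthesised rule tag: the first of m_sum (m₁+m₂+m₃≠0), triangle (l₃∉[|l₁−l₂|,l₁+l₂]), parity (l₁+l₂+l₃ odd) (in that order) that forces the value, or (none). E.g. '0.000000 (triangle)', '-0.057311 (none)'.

Checks pass: Σm=0; 10 even; l₃=5∈[3,5].
(2·1+1)(2·4+1)(2·5+1) = 297
Δ: 0! 2! 8! / 11! → 1/495
sum: t=0:+1/576 = 1/576
3j²(1 4 5; 0 0 0) = Δ·Π!·Σ² = 5/99  (sign -1)
sum: t=0:+1/80640 = 1/80640
3j²(1 4 5; 1 4 -5) = Δ·Π!·Σ² = 1/11  (sign +1)
combine: 4πI² = 297·5/99·1/11 = 15/11
take √, sign -1: I = -0.32941575
No selection rule forces the value: the integral is nonzero (none).

-0.329416 (none)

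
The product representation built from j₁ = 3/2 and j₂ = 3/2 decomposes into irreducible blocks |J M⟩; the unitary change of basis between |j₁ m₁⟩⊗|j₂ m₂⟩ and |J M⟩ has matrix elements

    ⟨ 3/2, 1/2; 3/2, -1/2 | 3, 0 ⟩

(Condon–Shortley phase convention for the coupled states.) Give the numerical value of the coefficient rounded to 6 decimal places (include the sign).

+√(9/20) ≈ +0.670820

j₁+j₂−J=0  J+j₁−j₂=3  J−j₁+j₂=3  j₁+j₂+J+1=7
(j₁±m₁, j₂±m₂, J±M) = (2,1,1,2,3,3)
P² = 36/5
sum k=0..0:
  [0] +1/4 = 1/4
S = 1/4
C² = P²·S² = 9/20 ; C = +0.670820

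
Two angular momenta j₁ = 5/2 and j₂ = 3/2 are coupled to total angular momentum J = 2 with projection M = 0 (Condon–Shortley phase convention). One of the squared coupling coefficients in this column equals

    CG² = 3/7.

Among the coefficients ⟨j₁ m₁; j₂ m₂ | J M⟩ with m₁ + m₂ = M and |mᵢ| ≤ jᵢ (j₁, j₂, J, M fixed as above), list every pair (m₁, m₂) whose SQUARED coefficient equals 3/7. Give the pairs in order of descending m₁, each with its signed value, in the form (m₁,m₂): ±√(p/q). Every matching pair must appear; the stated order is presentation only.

Admissible pairs with m₁+m₂ = M = 0: (-3/2,3/2), (-1/2,1/2), (1/2,-1/2), (3/2,-3/2)
  (m₁,m₂)=(3/2,-3/2): CG² = 3/7, CG = +√(3/7)   ← matches the target
  (m₁,m₂)=(1/2,-1/2): CG² = 1/14, CG = −√(1/14)
  (m₁,m₂)=(-1/2,1/2): CG² = 1/14, CG = −√(1/14)
  (m₁,m₂)=(-3/2,3/2): CG² = 3/7, CG = +√(3/7)   ← matches the target
Pairs with CG² = 3/7: (3/2,-3/2): +√(3/7); (-3/2,3/2): +√(3/7)

(3/2,-3/2): +√(3/7); (-3/2,3/2): +√(3/7)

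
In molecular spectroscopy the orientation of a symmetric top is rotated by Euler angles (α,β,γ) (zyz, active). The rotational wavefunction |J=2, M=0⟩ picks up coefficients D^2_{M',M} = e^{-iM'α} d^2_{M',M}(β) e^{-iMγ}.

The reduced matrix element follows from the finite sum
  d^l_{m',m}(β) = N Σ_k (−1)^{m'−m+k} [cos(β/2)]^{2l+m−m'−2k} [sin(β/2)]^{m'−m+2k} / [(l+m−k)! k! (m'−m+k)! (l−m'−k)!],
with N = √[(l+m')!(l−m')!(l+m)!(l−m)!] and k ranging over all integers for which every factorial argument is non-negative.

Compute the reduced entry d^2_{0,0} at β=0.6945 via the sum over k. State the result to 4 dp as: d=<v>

d^2_{0,0}(β=0.6945) via the finite sum:
With c≡cos(β/2)=0.940312 and s≡sin(β/2)=0.340313, N=[2·2·2·2]^{1/2}=4.000000
k∈{0,1,2} keeps every argument non-negative
  k=0: (−1)^0·4.0000/(4)·0.9403^4·0.3403^0 = +0.781786
  k=1: (−1)^1·4.0000/(1)·0.9403^2·0.3403^2 = -0.409602
  k=2: (−1)^2·4.0000/(4)·0.9403^0·0.3403^4 = +0.013413
d^2_{0,0}(0.6945) = +0.781786 -0.409602 +0.013413 = +0.385597

d=0.3856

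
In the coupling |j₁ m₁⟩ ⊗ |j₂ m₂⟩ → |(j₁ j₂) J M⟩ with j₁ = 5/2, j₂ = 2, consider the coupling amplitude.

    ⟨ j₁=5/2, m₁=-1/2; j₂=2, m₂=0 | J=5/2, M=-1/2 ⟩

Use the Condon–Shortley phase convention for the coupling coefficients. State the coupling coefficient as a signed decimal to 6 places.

j₁+j₂−J=2  J+j₁−j₂=3  J−j₁+j₂=2  j₁+j₂+J+1=8
(j₁±m₁, j₂±m₂, J±M) = (2,3,2,2,2,3)
P² = 72/35
sum k=0..2:
  [0] +1/24 = 1/24
  [1] −1/2 = -1/2
  [2] +1/8 = 1/8
S = -1/3
C² = P²·S² = 8/35 ; C = -0.478091

−√(8/35) ≈ -0.478091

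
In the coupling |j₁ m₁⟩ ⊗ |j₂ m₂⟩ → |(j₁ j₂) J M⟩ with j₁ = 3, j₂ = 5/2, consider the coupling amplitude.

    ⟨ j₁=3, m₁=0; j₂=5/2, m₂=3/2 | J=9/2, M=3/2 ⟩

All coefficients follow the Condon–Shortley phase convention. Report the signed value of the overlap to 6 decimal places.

√[10·1!5!4!/11! · 3!3!4!1!6!3!] = √(207360/77)
  +(−1)^0/∏(0,1,3,4,2,0)! = 1/288  (running 1/288)
  +(−1)^1/∏(1,0,2,3,3,1)! = -1/72  (running -1/96)
⟨..|..⟩ = √(207360/77)·(-1/96) = -0.540562

−√(45/154) = -0.540562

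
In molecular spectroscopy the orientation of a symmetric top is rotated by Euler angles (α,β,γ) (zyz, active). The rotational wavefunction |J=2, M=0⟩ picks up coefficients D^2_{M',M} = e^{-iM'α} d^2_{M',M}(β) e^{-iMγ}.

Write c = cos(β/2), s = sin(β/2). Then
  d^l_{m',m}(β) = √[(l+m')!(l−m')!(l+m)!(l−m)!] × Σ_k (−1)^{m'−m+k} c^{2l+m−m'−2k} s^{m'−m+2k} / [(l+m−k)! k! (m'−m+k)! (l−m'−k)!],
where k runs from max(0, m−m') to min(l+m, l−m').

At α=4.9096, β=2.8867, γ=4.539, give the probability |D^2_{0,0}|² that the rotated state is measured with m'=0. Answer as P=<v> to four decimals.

First d^2_{0,0}(β=2.8867), then the phase factors e^{-i(0)α} and e^{-i(0)γ}:
With c≡cos(β/2)=0.127102 and s≡sin(β/2)=0.991890, N=[2·2·2·2]^{1/2}=4.000000
k∈{0,1,2} keeps every argument non-negative
  k=0: (−1)^0·4.0000/(4)·0.1271^4·0.9919^0 = +0.000261
  k=1: (−1)^1·4.0000/(1)·0.1271^2·0.9919^2 = -0.063575
  k=2: (−1)^2·4.0000/(4)·0.1271^0·0.9919^4 = +0.967951
d^2_{0,0}(2.8867) = +0.000261 -0.063575 +0.967951 = +0.904637
|D^2_{0,0}|² = |d^2_{0,0}(β)|² = (+0.904637)² = 0.818368 (the z-rotation phases have unit modulus)

P=0.8184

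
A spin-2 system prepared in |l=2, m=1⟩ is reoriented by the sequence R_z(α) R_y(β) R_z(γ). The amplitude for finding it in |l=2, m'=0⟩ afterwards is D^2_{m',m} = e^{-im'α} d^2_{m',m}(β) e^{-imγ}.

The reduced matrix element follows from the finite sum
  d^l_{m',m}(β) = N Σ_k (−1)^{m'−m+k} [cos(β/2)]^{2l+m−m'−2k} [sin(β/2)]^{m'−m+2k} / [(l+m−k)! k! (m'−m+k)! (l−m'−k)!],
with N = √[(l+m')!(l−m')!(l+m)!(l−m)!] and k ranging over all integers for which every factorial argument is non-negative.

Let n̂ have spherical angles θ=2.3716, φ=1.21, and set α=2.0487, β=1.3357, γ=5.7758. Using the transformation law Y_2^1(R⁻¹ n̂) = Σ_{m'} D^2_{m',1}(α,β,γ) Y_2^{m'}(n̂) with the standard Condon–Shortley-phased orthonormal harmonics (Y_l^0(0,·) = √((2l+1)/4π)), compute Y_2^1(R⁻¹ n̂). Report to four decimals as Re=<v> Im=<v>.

Need the full column D^2_{m',1} for m'=−2..2 at α=2.0487, β=1.3357, γ=5.7758.
cos(β/2)=0.785155, sin(β/2)=0.619299
d^2_{-2,1}: single k=3 term ⇒ +0.372981;  D = -0.040057-0.370824i
d^2_{-1,1}: k∈[2..3] ⇒ +0.709305 -0.147097 = +0.562209;  D = -0.468563+0.310689i
d^2_{0,1}: k∈[1..2] ⇒ +0.734247 -0.456807 = +0.277440;  D = +0.242488+0.134806i
d^2_{1,1}: k∈[0..1] ⇒ +0.380033 -0.709305 = -0.329272;  D = -0.009706+0.329129i
d^2_{2,1}: single k=0 term ⇒ -0.599510;  D = +0.540238-0.259914i
Y_2^{m'}(θ=2.3716,φ=1.21) and Σ D·Y over m':
  (-0.0401-0.3708i)·(-0.1405-0.1237i)  (-0.4686+0.3107i)·(-0.1363+0.3612i)  (+0.2425+0.1348i)·(+0.1723+0.0000i)  (-0.0097+0.3291i)·(+0.1363+0.3612i)  (+0.5402-0.2599i)·(-0.1405+0.1237i)
Y_2^1(R⁻¹ n̂) = -0.210815+0.013364i

Re=-0.2108 Im=0.0134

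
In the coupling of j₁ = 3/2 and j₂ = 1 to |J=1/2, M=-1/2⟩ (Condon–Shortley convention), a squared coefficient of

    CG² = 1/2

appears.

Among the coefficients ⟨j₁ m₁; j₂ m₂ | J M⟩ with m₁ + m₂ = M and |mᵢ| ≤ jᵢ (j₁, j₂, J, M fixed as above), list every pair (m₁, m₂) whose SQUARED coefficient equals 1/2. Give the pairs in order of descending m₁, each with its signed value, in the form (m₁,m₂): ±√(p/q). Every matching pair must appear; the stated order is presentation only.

Admissible pairs with m₁+m₂ = M = -1/2: (-3/2,1), (-1/2,0), (1/2,-1)
  (m₁,m₂)=(1/2,-1): CG² = 1/6, CG = +√(1/6)
  (m₁,m₂)=(-1/2,0): CG² = 1/3, CG = −√(1/3)
  (m₁,m₂)=(-3/2,1): CG² = 1/2, CG = +√(1/2)   ← matches the target
Pairs with CG² = 1/2: (-3/2,1): +√(1/2)

(-3/2,1): +√(1/2)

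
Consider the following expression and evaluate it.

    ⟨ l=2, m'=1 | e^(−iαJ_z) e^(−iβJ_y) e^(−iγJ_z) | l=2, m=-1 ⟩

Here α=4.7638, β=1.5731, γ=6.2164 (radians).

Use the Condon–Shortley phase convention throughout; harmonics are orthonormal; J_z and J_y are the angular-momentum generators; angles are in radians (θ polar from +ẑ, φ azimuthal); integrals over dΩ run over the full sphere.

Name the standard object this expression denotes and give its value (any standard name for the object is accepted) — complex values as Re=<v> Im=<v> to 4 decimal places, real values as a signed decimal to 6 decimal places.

This is a Wigner D-matrix element — the rotation-matrix element ⟨l m'| R(α,β,γ) |l m⟩ in the angular-momentum basis.
D^2_{1,-1}(4.7638,1.5731,6.2164) = e^{-i·1·4.7638}·d^2_{1,-1}(1.5731)·e^{-i·-1·6.2164}. Compute d first:
With c≡cos(β/2)=0.706292 and s≡sin(β/2)=0.707921, N=[6·1·1·6]^{1/2}=6.000000
k∈{0,1} keeps every argument non-negative
  k=0: (−1)^2·6.0000/(2)·0.7063^2·0.7079^2 = +0.749996
  k=1: (−1)^3·6.0000/(6)·0.7063^0·0.7079^4 = -0.251153
d^2_{1,-1}(1.5731) = +0.749996 -0.251153 = +0.498843
Phases: e^{-i·(1)·4.7638}=+0.051388+0.998679i, e^{-i·(-1)·6.2164}=+0.997771-0.066736i ⇒ D=+0.058824+0.495362i

Wigner D-matrix element, Re=0.0588 Im=0.4954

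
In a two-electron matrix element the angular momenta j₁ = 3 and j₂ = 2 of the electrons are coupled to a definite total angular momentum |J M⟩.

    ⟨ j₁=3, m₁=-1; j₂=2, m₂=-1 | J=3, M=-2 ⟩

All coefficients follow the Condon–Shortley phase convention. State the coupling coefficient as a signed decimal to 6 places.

j₁+j₂−J=2  J+j₁−j₂=4  J−j₁+j₂=2  j₁+j₂+J+1=9
(j₁±m₁, j₂±m₂, J±M) = (2,4,1,3,1,5)
P² = 64
sum k=0..1:
  [0] +1/48 = 1/48
  [1] −1/12 = -1/12
S = -1/16
C² = P²·S² = 1/4 ; C = -0.500000

−√(1/4) ≈ -0.500000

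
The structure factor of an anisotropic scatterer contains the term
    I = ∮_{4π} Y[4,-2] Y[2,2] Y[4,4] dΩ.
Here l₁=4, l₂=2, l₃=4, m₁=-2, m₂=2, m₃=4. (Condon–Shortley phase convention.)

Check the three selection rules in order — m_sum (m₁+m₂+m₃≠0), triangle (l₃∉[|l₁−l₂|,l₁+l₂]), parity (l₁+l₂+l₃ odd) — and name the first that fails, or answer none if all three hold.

m₁+m₂+m₃ = -2 + 2 + 4 = 4  ✗
triangle: |4−2|=2 ≤ l₃=4 ≤ 4+2=6
parity: l₁+l₂+l₃ = 10 is even

m_sum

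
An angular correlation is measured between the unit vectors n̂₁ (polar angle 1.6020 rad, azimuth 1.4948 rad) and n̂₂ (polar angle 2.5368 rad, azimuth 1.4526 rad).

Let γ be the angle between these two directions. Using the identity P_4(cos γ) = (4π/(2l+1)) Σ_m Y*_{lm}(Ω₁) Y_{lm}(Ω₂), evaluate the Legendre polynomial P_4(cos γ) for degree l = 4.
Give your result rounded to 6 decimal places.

-0.403061

Expand P_4 via completeness: Σ_{m} conj(Y_{4,m}) at Ω₁ times Y_{4,m} at Ω₂ —
  m=-4: Y*=0.42142 - 0.13220j  Y=0.04118 + 0.02106j  product 0.02014 + 0.00343j
  m=-3: Y*=0.00881 + 0.03798j  Y=0.06572 - 0.17750j  product 0.00732 + 0.00093j
  m=-2: Y*=0.32809 - 0.05026j  Y=-0.39291 - 0.09465j  product -0.13367 - 0.01131j
  m=-1: Y*=0.00335 + 0.04403j  Y=-0.04532 + 0.38166j  product -0.01696 - 0.00072j
  m=+0: Y*=0.31427 + 0.00000j  Y=-0.13473 + 0.00000j  product -0.04234 + 0.00000j
  m=+1: Y*=-0.00335 + 0.04403j  Y=0.04532 + 0.38166j  product -0.01696 + 0.00072j
  m=+2: Y*=0.32809 + 0.05026j  Y=-0.39291 + 0.09465j  product -0.13367 + 0.01131j
  m=+3: Y*=-0.00881 + 0.03798j  Y=-0.06572 - 0.17750j  product 0.00732 - 0.00093j
  m=+4: Y*=0.42142 + 0.13220j  Y=0.04118 - 0.02106j  product 0.02014 - 0.00343j
Σ over m = -0.28867 + 0.00000j; ×(4π/9) → -0.40306 + 0.00000j. Real part: -0.403061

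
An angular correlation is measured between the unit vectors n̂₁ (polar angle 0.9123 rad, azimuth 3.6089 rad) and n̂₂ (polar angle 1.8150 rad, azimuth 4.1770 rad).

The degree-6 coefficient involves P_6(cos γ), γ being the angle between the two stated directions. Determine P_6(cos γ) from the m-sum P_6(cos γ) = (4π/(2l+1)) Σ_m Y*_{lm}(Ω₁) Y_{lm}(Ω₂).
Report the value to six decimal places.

0.323837

Summing Y*_{l m}(θ₁,φ₁)·Y_{l m}(θ₂,φ₂) over m ∈ [−6, 6]; prefactor 4π/(2·6+1) = 0.966644:
  term(m=-6) = -0.045990+0.012580i   from Y*(Ω₁)=-0.111568+0.039183i, Y(Ω₂)=+0.402210+0.028500i
  term(m=-5) = +0.105343+0.032713i   from Y*(Ω₁)=+0.219652-0.228462i, Y(Ω₂)=+0.155963+0.311147i
  term(m=-4) = +0.031731+0.037549i   from Y*(Ω₁)=-0.128031+0.416200i, Y(Ω₂)=+0.060995-0.095002i
  term(m=-3) = -0.009962-0.074176i   from Y*(Ω₁)=-0.037091-0.217542i, Y(Ω₂)=+0.338926+0.011993i
  term(m=-2) = -0.001772+0.003817i   from Y*(Ω₁)=-0.134728-0.182404i, Y(Ω₂)=-0.008896-0.016284i
  term(m=-1) = +0.087660-0.055953i   from Y*(Ω₁)=+0.285977+0.144299i, Y(Ω₂)=+0.165633-0.279230i
  term(m=+0) = +0.000993+0.000000i   from Y*(Ω₁)=+0.144819-0.000000i, Y(Ω₂)=+0.006857+0.000000i
  term(m=+1) = +0.087660+0.055953i   from Y*(Ω₁)=-0.285977+0.144299i, Y(Ω₂)=-0.165633-0.279230i
  term(m=+2) = -0.001772-0.003817i   from Y*(Ω₁)=-0.134728+0.182404i, Y(Ω₂)=-0.008896+0.016284i
  term(m=+3) = -0.009962+0.074176i   from Y*(Ω₁)=+0.037091-0.217542i, Y(Ω₂)=-0.338926+0.011993i
  term(m=+4) = +0.031731-0.037549i   from Y*(Ω₁)=-0.128031-0.416200i, Y(Ω₂)=+0.060995+0.095002i
  term(m=+5) = +0.105343-0.032713i   from Y*(Ω₁)=-0.219652-0.228462i, Y(Ω₂)=-0.155963+0.311147i
  term(m=+6) = -0.045990-0.012580i   from Y*(Ω₁)=-0.111568-0.039183i, Y(Ω₂)=+0.402210-0.028500i
Accumulated sum +0.335012-0.000000i; after 4π/(2l+1) scaling, +0.323837-0.000000i ⇒ P_6 = 0.323837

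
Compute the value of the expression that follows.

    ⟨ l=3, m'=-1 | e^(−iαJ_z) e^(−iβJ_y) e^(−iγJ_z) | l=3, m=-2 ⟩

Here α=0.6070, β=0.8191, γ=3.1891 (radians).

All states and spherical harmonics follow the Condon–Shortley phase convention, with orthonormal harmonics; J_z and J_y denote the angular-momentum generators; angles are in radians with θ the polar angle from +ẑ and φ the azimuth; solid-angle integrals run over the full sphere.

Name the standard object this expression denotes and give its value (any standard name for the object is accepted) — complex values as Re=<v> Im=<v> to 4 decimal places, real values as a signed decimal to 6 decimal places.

This is a Wigner D-matrix element — the rotation-matrix element ⟨l m'| R(α,β,γ) |l m⟩ in the angular-momentum basis.
D^3_{-1,-2}(0.6070,0.8191,3.1891) = e^{-i·-1·0.6070}·d^3_{-1,-2}(0.8191)·e^{-i·-2·3.1891}. Compute d first:
c=cos(0.819100/2)=0.917300, s=sin(0.819100/2)=0.398197; N=√[2·24·1·120]=75.894664
k∈{0,1} keeps every argument non-negative
  k=0: (−1)^1·75.8947/(24)·0.9173^5·0.3982^1 = -0.817814
  k=1: (−1)^2·75.8947/(12)·0.9173^3·0.3982^3 = +0.308217
d^3_{-1,-2}(0.8191) = -0.817814 +0.308217 = -0.509597
Phases: e^{-i·(-1)·0.6070}=+0.821363+0.570406i, e^{-i·(-2)·3.1891}=+0.995489+0.094872i ⇒ D=-0.389099-0.329076i

Wigner D-matrix element, Re=-0.3891 Im=-0.3291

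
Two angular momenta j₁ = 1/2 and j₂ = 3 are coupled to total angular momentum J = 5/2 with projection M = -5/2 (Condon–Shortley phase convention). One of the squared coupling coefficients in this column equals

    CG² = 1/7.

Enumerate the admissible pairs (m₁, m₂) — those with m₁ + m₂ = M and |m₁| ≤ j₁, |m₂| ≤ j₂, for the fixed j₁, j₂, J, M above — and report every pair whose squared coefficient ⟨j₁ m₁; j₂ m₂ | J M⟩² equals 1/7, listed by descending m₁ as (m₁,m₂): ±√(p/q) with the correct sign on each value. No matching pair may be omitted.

Admissible pairs with m₁+m₂ = M = -5/2: (-1/2,-2), (1/2,-3)
  (m₁,m₂)=(1/2,-3): CG² = 6/7, CG = +√(6/7)
  (m₁,m₂)=(-1/2,-2): CG² = 1/7, CG = −√(1/7)   ← matches the target
Pairs with CG² = 1/7: (-1/2,-2): −√(1/7)

(-1/2,-2): −√(1/7)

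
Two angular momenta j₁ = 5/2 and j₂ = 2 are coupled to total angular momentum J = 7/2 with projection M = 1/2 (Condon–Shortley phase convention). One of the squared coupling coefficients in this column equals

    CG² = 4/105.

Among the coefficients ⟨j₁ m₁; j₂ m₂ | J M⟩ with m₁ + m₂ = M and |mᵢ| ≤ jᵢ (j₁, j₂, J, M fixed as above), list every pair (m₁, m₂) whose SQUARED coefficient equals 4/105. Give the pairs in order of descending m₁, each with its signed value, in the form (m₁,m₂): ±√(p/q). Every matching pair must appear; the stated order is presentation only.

Admissible pairs with m₁+m₂ = M = 1/2: (-3/2,2), (-1/2,1), (1/2,0), (3/2,-1), (5/2,-2)
  (m₁,m₂)=(5/2,-2): CG² = 4/63, CG = +√(4/63)
  (m₁,m₂)=(3/2,-1): CG² = 121/315, CG = +√(121/315)
  (m₁,m₂)=(1/2,0): CG² = 4/105, CG = +√(4/105)   ← matches the target
  (m₁,m₂)=(-1/2,1): CG² = 14/45, CG = −√(14/45)
  (m₁,m₂)=(-3/2,2): CG² = 64/315, CG = −√(64/315)
Pairs with CG² = 4/105: (1/2,0): +√(4/105)

(1/2,0): +√(4/105)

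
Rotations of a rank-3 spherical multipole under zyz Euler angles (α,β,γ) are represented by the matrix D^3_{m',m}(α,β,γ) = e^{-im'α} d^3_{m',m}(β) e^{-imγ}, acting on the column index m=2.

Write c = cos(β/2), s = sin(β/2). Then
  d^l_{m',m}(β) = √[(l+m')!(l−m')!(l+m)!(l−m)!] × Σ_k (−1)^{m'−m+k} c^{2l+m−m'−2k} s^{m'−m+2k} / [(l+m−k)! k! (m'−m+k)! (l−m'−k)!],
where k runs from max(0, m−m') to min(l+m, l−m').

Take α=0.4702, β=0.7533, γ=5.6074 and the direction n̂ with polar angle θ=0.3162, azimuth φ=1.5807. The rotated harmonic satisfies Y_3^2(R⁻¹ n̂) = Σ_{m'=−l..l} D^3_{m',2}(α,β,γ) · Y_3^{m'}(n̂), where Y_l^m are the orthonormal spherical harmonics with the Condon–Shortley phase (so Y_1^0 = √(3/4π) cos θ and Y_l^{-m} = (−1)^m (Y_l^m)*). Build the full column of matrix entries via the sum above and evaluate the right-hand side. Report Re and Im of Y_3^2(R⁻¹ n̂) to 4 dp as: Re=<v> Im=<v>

Need the full column D^3_{m',2} for m'=−3..3 at α=0.4702, β=0.7533, γ=5.6074.
cos(β/2)=0.929902, sin(β/2)=0.367807
d^3_{-3,2}: single k=5 term ⇒ +0.015333;  D = -0.014242+0.005679i
d^3_{-2,2}: k∈[4..5] ⇒ +0.079127 -0.002476 = +0.076651;  D = -0.050610+0.057568i
d^3_{-1,2}: k∈[3..4] ⇒ +0.253048 -0.019794 = +0.233254;  D = -0.057928+0.225946i
d^3_{0,2}: k∈[2..3] ⇒ +0.554052 -0.086680 = +0.467372;  D = +0.101641+0.456186i
d^3_{1,2}: k∈[1..2] ⇒ +0.808735 -0.253048 = +0.555687;  D = +0.353469+0.428775i
d^3_{2,2}: k∈[0..1] ⇒ +0.646581 -0.505778 = +0.140804;  D = +0.129068+0.056277i
d^3_{3,2}: single k=0 term ⇒ -0.626444;  D = -0.625352+0.036957i
Y_3^{m'}(θ=0.3162,φ=1.5807) and Σ D·Y over m':
  (-0.0142+0.0057i)·(+0.0004+0.0125i)  (-0.0506+0.0576i)·(-0.0939+0.0019i)  (-0.0579+0.2259i)·(-0.0035-0.3534i)  (+0.1016+0.4562i)·(+0.5379+0.0000i)  (+0.3535+0.4288i)·(+0.0035-0.3534i)  (+0.1291+0.0563i)·(-0.0939-0.0019i)  (-0.6254+0.0370i)·(-0.0004+0.0125i)
Y_3^2(R⁻¹ n̂) = +0.279797+0.122587i

Re=0.2798 Im=0.1226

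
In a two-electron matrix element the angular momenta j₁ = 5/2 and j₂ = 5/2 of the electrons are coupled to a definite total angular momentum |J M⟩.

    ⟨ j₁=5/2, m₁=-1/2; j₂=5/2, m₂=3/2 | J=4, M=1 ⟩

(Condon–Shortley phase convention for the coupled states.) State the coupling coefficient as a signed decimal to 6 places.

-0.597614

j₁+j₂−J=1  J+j₁−j₂=4  J−j₁+j₂=4  j₁+j₂+J+1=10
(j₁±m₁, j₂±m₂, J±M) = (2,3,4,1,5,3)
P² = 10368/35
sum k=0..1:
  [0] +1/144 = 1/144
  [1] −1/24 = -1/24
S = -5/144
C² = P²·S² = 5/14 ; C = -0.597614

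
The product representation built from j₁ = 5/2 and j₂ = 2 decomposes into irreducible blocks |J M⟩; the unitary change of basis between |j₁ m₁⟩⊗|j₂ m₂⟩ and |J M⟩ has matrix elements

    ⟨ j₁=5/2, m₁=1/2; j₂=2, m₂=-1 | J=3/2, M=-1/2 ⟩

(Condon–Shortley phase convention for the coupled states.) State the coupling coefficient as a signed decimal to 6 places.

-0.487950  (= −√(5/21))

√[4·3!2!1!/7! · 3!2!1!3!1!2!] = √(48/35)
  +(−1)^0/∏(0,3,2,1,0,0)! = 1/12  (running 1/12)
  +(−1)^1/∏(1,2,1,0,1,1)! = -1/2  (running -5/12)
⟨..|..⟩ = √(48/35)·(-5/12) = -0.487950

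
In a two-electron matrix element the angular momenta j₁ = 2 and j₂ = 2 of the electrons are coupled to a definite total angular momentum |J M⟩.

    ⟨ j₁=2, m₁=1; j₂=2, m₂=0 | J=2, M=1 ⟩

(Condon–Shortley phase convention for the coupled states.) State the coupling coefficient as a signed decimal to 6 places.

√[5·2!2!2!/7! · 3!1!2!2!3!1!] = √(8/7)
  +(−1)^0/∏(0,2,1,2,1,0)! = 1/4  (running 1/4)
  +(−1)^1/∏(1,1,0,1,2,1)! = -1/2  (running -1/4)
⟨..|..⟩ = √(8/7)·(-1/4) = -0.267261

−√(1/14) = -0.267261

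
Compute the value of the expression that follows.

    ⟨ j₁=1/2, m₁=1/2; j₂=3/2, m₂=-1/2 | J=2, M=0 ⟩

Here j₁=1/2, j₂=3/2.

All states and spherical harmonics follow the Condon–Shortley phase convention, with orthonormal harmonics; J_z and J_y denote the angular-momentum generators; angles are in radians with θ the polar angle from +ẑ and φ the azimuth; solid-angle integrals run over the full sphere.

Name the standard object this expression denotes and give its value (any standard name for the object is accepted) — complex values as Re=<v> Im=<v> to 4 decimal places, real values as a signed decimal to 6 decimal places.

This is a Clebsch–Gordan (vector-coupling) coefficient.
√[5·0!1!3!/5! · 1!0!1!2!2!2!] = √(2)
  +(−1)^0/∏(0,0,0,1,1,2)! = 1/2  (running 1/2)
⟨..|..⟩ = √(2)·(1/2) = +0.707107

Clebsch–Gordan coefficient, +√(1/2) ≈ +0.707107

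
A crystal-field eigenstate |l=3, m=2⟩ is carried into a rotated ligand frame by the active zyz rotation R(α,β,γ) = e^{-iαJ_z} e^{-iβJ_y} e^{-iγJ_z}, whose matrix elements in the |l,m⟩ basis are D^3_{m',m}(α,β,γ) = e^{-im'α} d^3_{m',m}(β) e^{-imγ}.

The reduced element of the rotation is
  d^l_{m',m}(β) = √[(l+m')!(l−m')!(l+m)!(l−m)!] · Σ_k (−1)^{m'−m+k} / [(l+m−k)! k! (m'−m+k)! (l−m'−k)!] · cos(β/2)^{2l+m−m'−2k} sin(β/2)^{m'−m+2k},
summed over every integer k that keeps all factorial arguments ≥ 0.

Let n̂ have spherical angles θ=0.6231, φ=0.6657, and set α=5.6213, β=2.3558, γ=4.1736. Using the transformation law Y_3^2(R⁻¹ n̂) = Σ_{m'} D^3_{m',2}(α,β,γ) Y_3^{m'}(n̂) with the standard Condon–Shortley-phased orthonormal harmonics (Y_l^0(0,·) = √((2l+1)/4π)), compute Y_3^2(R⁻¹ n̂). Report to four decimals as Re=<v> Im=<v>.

Re=0.3566 Im=-0.1184

Need the full column D^3_{m',2} for m'=−3..3 at α=5.6213, β=2.3558, γ=4.1736.
cos(β/2)=0.382866, sin(β/2)=0.923804
d^3_{-3,2}: single k=5 term ⇒ +0.630988;  D = -0.388223+0.497422i
d^3_{-2,2}: k∈[4..5] ⇒ +0.533805 -0.621554 = -0.087750;  D = +0.085104-0.021386i
d^3_{-1,2}: k∈[3..4] ⇒ +0.279839 -0.814602 = -0.534763;  D = +0.489221+0.215950i
d^3_{0,2}: k∈[2..3] ⇒ +0.100440 -0.584754 = -0.484314;  D = +0.229305+0.426590i
d^3_{1,2}: k∈[1..2] ⇒ +0.024033 -0.279839 = -0.255806;  D = -0.042942+0.252176i
d^3_{2,2}: k∈[0..1] ⇒ +0.003150 -0.091689 = -0.088539;  D = -0.065369+0.059717i
d^3_{3,2}: single k=0 term ⇒ -0.018616;  D = -0.018559+0.001457i
Y_3^{m'}(θ=0.6231,φ=0.6657) and Σ D·Y over m':
  (-0.3882+0.4974i)·(-0.0343-0.0755i)  (+0.0851-0.0214i)·(+0.0670-0.2746i)  (+0.4892+0.2159i)·(+0.3408-0.2676i)  (+0.2293+0.4266i)·(+0.0901+0.0000i)  (-0.0429+0.2522i)·(-0.3408-0.2676i)  (-0.0654+0.0597i)·(+0.0670+0.2746i)  (-0.0186+0.0015i)·(+0.0343-0.0755i)
Y_3^2(R⁻¹ n̂) = +0.356649-0.118366i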